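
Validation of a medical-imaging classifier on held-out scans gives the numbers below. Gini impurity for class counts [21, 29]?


Probabilities: [21/50, 29/50] ≈ [0.42, 0.58]
Σpᵢ² = (441 + 841)/50² = 1282/2500
Gini = 1 - Σpᵢ² = 1 - 1282/2500 = 0.4872

0.4872


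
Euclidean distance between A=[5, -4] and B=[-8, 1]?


d = √((5+ 8)² + (-4-1)²)
  = √(169 + 25)
  = √194 = 13.9284

13.9284


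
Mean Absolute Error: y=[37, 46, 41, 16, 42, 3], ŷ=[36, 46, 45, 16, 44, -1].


Absolute errors: |37-36|=1, |46-46|=0, |41-45|=4, |16-16|=0, |42-44|=2, |3+ 1|=4
Sum = 11
MAE = 11/6 = 11/6

11/6


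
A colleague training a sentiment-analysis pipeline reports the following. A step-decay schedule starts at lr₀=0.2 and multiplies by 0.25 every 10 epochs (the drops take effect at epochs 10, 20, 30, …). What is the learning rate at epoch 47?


n_drops = ⌊47/10⌋ = 4
lr = 0.2·0.25^4 = 0.2·0.00390625 = 0.00078125

0.00078125


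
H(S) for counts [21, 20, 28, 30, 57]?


Probabilities: [21/156, 20/156, 28/156, 30/156, 57/156] ≈ [0.1346, 0.1282, 0.1795, 0.1923, 0.3654]
H = -((21/156)·log₂(21/156) + (20/156)·log₂(20/156) + (28/156)·log₂(28/156) + (30/156)·log₂(30/156) + (57/156)·log₂(57/156))
  = 2.2023 bits

2.2023 bits


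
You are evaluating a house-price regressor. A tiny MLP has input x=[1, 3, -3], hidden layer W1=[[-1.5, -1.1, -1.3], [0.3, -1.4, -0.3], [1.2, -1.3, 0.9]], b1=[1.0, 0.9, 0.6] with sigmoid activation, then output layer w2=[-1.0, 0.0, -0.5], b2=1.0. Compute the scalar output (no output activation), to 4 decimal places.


z1[0] = (-1.5)·(1) + (-1.1)·(3) + (-1.3)·(-3) + 1.0 = 0.1
z1[1] = (0.3)·(1) + (-1.4)·(3) + (-0.3)·(-3) + 0.9 = -2.1
z1[2] = (1.2)·(1) + (-1.3)·(3) + (0.9)·(-3) + 0.6 = -4.8
h = sigmoid(z1) = [0.525, 0.1091, 0.0082]
output = (-1.0)·(0.525) + (0.0)·(0.1091) + (-0.5)·(0.0082) + 1.0 = 0.4709

0.4709


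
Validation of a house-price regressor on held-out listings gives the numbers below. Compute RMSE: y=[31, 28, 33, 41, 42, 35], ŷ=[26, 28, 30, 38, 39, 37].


MSE = 56/6 = 9.3333
RMSE = √(56/6) = 3.0551

3.0551


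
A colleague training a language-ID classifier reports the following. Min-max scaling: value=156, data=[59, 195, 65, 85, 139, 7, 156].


min=7, max=195
(156-7)/(195-7) = 149/188 = 0.7926

0.7926


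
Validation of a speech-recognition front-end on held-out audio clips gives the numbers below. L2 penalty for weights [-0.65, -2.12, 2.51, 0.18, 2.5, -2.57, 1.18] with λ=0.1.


‖w‖₂² = (-0.65)² + (-2.12)² + (2.51)² + (0.18)² + (2.5)² + (-2.57)² + (1.18)²
     = 0.4225 + 4.4944 + 6.3001 + 0.0324 + 6.25 + 6.6049 + 1.3924
     = 25.4967
λ·‖w‖₂² = 0.1·25.4967 = 2.54967

2.54967


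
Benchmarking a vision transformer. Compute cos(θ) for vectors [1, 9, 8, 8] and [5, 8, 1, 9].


A·B = 1·5 + 9·8 + 8·1 + 8·9 = 157
‖A‖ = √210 = 14.4914, ‖B‖ = √171 = 13.0767
cos = 157/(√210·√171) = 157/√35910 = 0.8285

0.8285


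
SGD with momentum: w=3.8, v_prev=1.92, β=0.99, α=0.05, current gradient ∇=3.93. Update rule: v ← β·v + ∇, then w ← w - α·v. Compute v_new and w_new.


v_new = 0.99·1.92 + 3.93 = 1.9008 + 3.93 = 5.8308
w_new = 3.8 - 0.05·5.8308 = 3.8 - 0.29154 = 3.50846

v_new=5.8308, w_new=3.50846


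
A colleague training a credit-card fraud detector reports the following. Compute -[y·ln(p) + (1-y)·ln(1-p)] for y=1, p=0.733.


BCE = -[y·ln(p) + (1-y)·ln(1-p)]
= -1·ln(0.733) - 0
= -ln(0.733) = 0.3106

0.3106


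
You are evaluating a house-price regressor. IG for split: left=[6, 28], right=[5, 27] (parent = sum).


Parent = [11, 55], H_parent = 0.65
H_left = 0.6723 (n=34), H_right = 0.6253 (n=32)
H_children = (34/66)·0.6723 + (32/66)·0.6253 = 0.6495
IG = 0.65 - 0.6495 = 0.0005

0.0005


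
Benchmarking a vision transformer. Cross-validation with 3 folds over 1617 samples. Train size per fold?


Fold size = 1617/3 = 539
Training per fold = 1617 - 539 = 1078

1078


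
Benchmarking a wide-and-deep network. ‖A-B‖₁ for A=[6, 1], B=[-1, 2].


d = |6+ 1| + |1-2|
  = 7 + 1
  = 8

8


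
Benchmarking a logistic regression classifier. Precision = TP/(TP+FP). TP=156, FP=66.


Precision = TP/(TP+FP)
= 156/(156+66)
= 156/222 = 70.27%

70.27%


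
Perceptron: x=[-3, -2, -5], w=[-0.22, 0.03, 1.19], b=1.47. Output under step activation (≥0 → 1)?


z = (-3)·(-0.22) + (-2)·(0.03) + (-5)·(1.19) + 1.47
  = -3.88
step(z) = 0 (z<0)

0


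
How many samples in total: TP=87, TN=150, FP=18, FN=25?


Total = TP + TN + FP + FN
= 87 + 150 + 18 + 25
= 280
(Predicted positive: 105, predicted negative: 175)

280


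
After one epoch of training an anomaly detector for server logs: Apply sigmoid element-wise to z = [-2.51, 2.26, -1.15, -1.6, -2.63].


σ(-2.51) = 1/(1+e^2.51) = 0.0752
σ(2.26) = 1/(1+e^-2.26) = 0.9055
σ(-1.15) = 1/(1+e^1.15) = 0.2405
σ(-1.6) = 1/(1+e^1.6) = 0.168
σ(-2.63) = 1/(1+e^2.63) = 0.0672
result = [0.0752, 0.9055, 0.2405, 0.168, 0.0672]

[0.0752, 0.9055, 0.2405, 0.168, 0.0672]


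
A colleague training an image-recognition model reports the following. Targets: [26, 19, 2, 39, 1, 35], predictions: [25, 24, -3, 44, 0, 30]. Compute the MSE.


Squared errors: (26-25)²=1, (19-24)²=25, (2+ 3)²=25, (39-44)²=25, (1-0)²=1, (35-30)²=25
Sum = 102
MSE = 102/6 = 17

17


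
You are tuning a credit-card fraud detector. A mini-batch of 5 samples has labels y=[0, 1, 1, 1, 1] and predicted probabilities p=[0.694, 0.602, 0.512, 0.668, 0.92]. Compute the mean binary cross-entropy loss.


L[0] = -ln(1-0.694) = -ln(0.306) = 1.1842
L[1] = -ln(0.602) = 0.5075
L[2] = -ln(0.512) = 0.6694
L[3] = -ln(0.668) = 0.4035
L[4] = -ln(0.92) = 0.0834
mean = (1.1842 + 0.5075 + 0.6694 + 0.4035 + 0.0834)/5 = 0.5696

0.5696


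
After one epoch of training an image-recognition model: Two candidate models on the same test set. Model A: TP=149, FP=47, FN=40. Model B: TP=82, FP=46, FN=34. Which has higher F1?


Model A: P=149/196=0.7602, R=149/189=0.7884, F1=2PR/(P+R)=2TP/(2TP+FP+FN)=298/385=0.774
Model B: P=82/128=0.6406, R=82/116=0.7069, F1=2PR/(P+R)=2TP/(2TP+FP+FN)=164/244=0.6721
0.774 > 0.6721 → Model A

Model A


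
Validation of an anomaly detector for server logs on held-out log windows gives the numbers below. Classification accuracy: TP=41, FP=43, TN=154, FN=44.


Accuracy = (TP+TN)/(TP+TN+FP+FN)
= (41+154)/(282)
= 195/282 = 69.15%

69.15%


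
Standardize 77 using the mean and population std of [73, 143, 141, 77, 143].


μ = 115.4, σ = 33.0188
z = (77 - 115.4)/33.0188 = -1.163

-1.163


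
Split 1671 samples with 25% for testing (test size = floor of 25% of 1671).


Test = ⌊1671·25/100⌋ = 417
Train = 1671 - 417 = 1254

Train: 1254, Test: 417


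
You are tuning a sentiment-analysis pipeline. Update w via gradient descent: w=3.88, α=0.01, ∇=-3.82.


w_new = w - α·∇
= 3.88 - 0.01·-3.82
= 3.88 + 0.0382
= 3.9182

3.9182


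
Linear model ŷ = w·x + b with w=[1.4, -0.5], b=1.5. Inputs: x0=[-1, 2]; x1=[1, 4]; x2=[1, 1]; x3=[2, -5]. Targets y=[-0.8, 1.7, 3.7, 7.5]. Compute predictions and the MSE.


ŷ0 = (1.4)·(-1) + (-0.5)·(2) + 1.5 = -0.9
ŷ1 = (1.4)·(1) + (-0.5)·(4) + 1.5 = 0.9
ŷ2 = (1.4)·(1) + (-0.5)·(1) + 1.5 = 2.4
ŷ3 = (1.4)·(2) + (-0.5)·(-5) + 1.5 = 6.8
errors² = [0.01, 0.64, 1.69, 0.49]
MSE = 2.8300/4 = 0.7075

0.7075


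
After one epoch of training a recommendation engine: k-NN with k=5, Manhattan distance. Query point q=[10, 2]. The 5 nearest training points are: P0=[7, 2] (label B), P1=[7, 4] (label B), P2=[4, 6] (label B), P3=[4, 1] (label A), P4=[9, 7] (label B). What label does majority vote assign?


d(q,P0) = 3  (label B)
d(q,P1) = 5  (label B)
d(q,P2) = 10  (label B)
d(q,P3) = 7  (label A)
d(q,P4) = 6  (label B)
Votes: A=1, B=4
Majority → B

B


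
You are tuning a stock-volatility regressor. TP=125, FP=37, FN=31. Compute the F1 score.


Precision = 125/162 = 0.7716
Recall = 125/156 = 0.8013
F1 = 2·P·R/(P+R) = 2·TP/(2·TP+FP+FN) = 250/(250+37+31) = 250/318 = 0.7862

0.7862


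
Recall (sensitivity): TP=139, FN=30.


Recall = TP/(TP+FN)
= 139/(139+30)
= 139/169 = 82.25%

82.25%


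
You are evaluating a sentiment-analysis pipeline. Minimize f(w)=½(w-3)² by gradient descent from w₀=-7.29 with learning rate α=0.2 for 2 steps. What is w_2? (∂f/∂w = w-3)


step 1: grad = -7.29-3 = -10.29; w = -7.29 - 0.2·(-10.29) = -5.232
step 2: grad = -5.232-3 = -8.232; w = -5.232 - 0.2·(-8.232) = -3.5856

-3.5856


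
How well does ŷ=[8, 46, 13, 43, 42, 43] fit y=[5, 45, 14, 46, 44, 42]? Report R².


ȳ = 32.6667
SS_res = Σ(y-ŷ)² = 25
SS_tot = Σ(y-ȳ)² = 1659.33
R² = 1 - SS_res/SS_tot = 1 - 0.0151 = 0.9849

0.9849


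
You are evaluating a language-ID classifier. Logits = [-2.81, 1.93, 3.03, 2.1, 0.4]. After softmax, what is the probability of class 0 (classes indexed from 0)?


Exponentials: e^-2.81=0.0602, e^1.93=6.8895, e^3.03=20.6972, e^2.1=8.1662, e^0.4=1.4918
Sum = 37.3049
Softmax = [0.0016, 0.1847, 0.5548, 0.2189, 0.04]
p[0] = 0.0602/37.3049 = 0.0016

0.0016


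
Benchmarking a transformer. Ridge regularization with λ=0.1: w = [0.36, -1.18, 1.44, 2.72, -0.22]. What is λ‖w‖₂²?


‖w‖₂² = (0.36)² + (-1.18)² + (1.44)² + (2.72)² + (-0.22)²
     = 0.1296 + 1.3924 + 2.0736 + 7.3984 + 0.0484
     = 11.0424
λ·‖w‖₂² = 0.1·11.0424 = 1.10424

1.10424


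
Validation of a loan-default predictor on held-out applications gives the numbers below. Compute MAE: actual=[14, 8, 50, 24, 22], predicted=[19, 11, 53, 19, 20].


Absolute errors: |14-19|=5, |8-11|=3, |50-53|=3, |24-19|=5, |22-20|=2
Sum = 18
MAE = 18/5 = 18/5

18/5


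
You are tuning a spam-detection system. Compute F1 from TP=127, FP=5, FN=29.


Precision = 127/132 = 0.9621
Recall = 127/156 = 0.8141
F1 = 2·P·R/(P+R) = 2·TP/(2·TP+FP+FN) = 254/(254+5+29) = 254/288 = 0.8819

0.8819


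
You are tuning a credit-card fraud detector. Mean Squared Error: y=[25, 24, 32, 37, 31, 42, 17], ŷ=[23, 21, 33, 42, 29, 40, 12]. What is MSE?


Squared errors: (25-23)²=4, (24-21)²=9, (32-33)²=1, (37-42)²=25, (31-29)²=4, (42-40)²=4, (17-12)²=25
Sum = 72
MSE = 72/7 = 72/7

72/7


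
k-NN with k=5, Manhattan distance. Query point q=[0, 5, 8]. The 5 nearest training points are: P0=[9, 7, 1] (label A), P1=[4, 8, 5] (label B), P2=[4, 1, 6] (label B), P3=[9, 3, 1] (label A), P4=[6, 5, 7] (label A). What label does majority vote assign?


d(q,P0) = 18  (label A)
d(q,P1) = 10  (label B)
d(q,P2) = 10  (label B)
d(q,P3) = 18  (label A)
d(q,P4) = 7  (label A)
Votes: A=3, B=2
Majority → A

A


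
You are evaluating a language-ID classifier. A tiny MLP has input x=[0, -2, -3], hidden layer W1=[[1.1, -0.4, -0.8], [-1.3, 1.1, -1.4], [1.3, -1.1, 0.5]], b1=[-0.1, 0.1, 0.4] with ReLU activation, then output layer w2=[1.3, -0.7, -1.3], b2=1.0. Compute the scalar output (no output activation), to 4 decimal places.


z1[0] = (1.1)·(0) + (-0.4)·(-2) + (-0.8)·(-3) - 0.1 = 3.1
z1[1] = (-1.3)·(0) + (1.1)·(-2) + (-1.4)·(-3) + 0.1 = 2.1
z1[2] = (1.3)·(0) + (-1.1)·(-2) + (0.5)·(-3) + 0.4 = 1.1
h = ReLU(z1) = [3.1, 2.1, 1.1]
output = (1.3)·(3.1) + (-0.7)·(2.1) + (-1.3)·(1.1) + 1.0 = 2.13

2.13


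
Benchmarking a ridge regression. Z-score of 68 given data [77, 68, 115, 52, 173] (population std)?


μ = 97, σ = 43.2805
z = (68 - 97)/43.2805 = -0.67

-0.67


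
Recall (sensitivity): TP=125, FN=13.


Recall = TP/(TP+FN)
= 125/(125+13)
= 125/138 = 90.58%

90.58%


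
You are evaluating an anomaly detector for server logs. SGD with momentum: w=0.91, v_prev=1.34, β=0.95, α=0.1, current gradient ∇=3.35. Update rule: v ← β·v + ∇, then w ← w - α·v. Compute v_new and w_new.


v_new = 0.95·1.34 + 3.35 = 1.273 + 3.35 = 4.623
w_new = 0.91 - 0.1·4.623 = 0.91 - 0.4623 = 0.4477

v_new=4.623, w_new=0.4477


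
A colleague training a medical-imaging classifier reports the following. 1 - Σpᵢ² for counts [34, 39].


Probabilities: [34/73, 39/73] ≈ [0.4658, 0.5342]
Σpᵢ² = (1156 + 1521)/73² = 2677/5329
Gini = 1 - Σpᵢ² = 1 - 2677/5329 = 0.4977

0.4977


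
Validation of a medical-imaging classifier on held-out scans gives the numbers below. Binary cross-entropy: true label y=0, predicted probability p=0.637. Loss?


BCE = -[y·ln(p) + (1-y)·ln(1-p)]
= -0 - 1·ln(1-0.637)
= -ln(0.363) = 1.0134

1.0134


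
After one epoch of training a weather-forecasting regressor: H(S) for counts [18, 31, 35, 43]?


Probabilities: [18/127, 31/127, 35/127, 43/127] ≈ [0.1417, 0.2441, 0.2756, 0.3386]
H = -((18/127)·log₂(18/127) + (31/127)·log₂(31/127) + (35/127)·log₂(35/127) + (43/127)·log₂(43/127))
  = 1.9376 bits

1.9376 bits


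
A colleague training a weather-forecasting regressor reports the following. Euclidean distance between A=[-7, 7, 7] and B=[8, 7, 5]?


d = √((-7-8)² + (7-7)² + (7-5)²)
  = √(225 + 0 + 4)
  = √229 = 15.1327

15.1327


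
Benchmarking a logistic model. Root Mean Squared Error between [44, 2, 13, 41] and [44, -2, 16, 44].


MSE = 34/4 = 8.5
RMSE = √(34/4) = 2.9155

2.9155


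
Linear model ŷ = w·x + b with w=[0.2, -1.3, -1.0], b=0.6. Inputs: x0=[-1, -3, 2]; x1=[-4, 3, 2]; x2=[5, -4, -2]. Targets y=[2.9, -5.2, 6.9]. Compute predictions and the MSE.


ŷ0 = (0.2)·(-1) + (-1.3)·(-3) + (-1.0)·(2) + 0.6 = 2.3
ŷ1 = (0.2)·(-4) + (-1.3)·(3) + (-1.0)·(2) + 0.6 = -6.1
ŷ2 = (0.2)·(5) + (-1.3)·(-4) + (-1.0)·(-2) + 0.6 = 8.8
errors² = [0.36, 0.81, 3.61]
MSE = 4.7800/3 = 1.5933

1.5933


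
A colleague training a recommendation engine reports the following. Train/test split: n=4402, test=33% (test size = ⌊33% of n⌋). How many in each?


Test = ⌊4402·33/100⌋ = 1452
Train = 4402 - 1452 = 2950

Train: 2950, Test: 1452


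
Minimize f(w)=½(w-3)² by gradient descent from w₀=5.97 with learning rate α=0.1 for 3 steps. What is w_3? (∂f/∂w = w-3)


step 1: grad = 5.97-3 = 2.97; w = 5.97 - 0.1·(2.97) = 5.673
step 2: grad = 5.673-3 = 2.673; w = 5.673 - 0.1·(2.673) = 5.4057
step 3: grad = 5.4057-3 = 2.4057; w = 5.4057 - 0.1·(2.4057) = 5.16513

5.16513


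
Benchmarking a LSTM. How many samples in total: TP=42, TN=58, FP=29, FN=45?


Total = TP + TN + FP + FN
= 42 + 58 + 29 + 45
= 174
(Predicted positive: 71, predicted negative: 103)

174


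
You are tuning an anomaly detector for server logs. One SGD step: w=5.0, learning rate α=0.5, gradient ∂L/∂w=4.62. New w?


w_new = w - α·∇
= 5.0 - 0.5·4.62
= 5.0 - 2.31
= 2.69

2.69


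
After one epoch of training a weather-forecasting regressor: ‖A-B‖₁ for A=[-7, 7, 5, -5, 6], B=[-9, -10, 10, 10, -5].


d = |-7+ 9| + |7+ 10| + |5-10| + |-5-10| + |6+ 5|
  = 2 + 17 + 5 + 15 + 11
  = 50

50


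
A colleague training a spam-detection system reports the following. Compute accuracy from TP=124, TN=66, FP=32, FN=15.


Accuracy = (TP+TN)/(TP+TN+FP+FN)
= (124+66)/(237)
= 190/237 = 80.17%

80.17%


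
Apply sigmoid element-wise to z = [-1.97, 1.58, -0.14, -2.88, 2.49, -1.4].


σ(-1.97) = 1/(1+e^1.97) = 0.1224
σ(1.58) = 1/(1+e^-1.58) = 0.8292
σ(-0.14) = 1/(1+e^0.14) = 0.4651
σ(-2.88) = 1/(1+e^2.88) = 0.0532
σ(2.49) = 1/(1+e^-2.49) = 0.9234
σ(-1.4) = 1/(1+e^1.4) = 0.1978
result = [0.1224, 0.8292, 0.4651, 0.0532, 0.9234, 0.1978]

[0.1224, 0.8292, 0.4651, 0.0532, 0.9234, 0.1978]


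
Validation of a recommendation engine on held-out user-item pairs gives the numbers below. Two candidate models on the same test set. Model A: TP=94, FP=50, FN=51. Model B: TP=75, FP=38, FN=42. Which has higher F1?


Model A: P=94/144=0.6528, R=94/145=0.6483, F1=2PR/(P+R)=2TP/(2TP+FP+FN)=188/289=0.6505
Model B: P=75/113=0.6637, R=75/117=0.641, F1=2PR/(P+R)=2TP/(2TP+FP+FN)=150/230=0.6522
0.6505 < 0.6522 → Model B

Model B


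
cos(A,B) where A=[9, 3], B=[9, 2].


A·B = 9·9 + 3·2 = 87
‖A‖ = √90 = 9.4868, ‖B‖ = √85 = 9.2195
cos = 87/(√90·√85) = 87/√7650 = 0.9947

0.9947


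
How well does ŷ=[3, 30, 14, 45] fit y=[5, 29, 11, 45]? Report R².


ȳ = 22.5
SS_res = Σ(y-ŷ)² = 14
SS_tot = Σ(y-ȳ)² = 987
R² = 1 - SS_res/SS_tot = 1 - 0.0142 = 0.9858

0.9858


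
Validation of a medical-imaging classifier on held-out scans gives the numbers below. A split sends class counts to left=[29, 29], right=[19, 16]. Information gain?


Parent = [48, 45], H_parent = 0.9992
H_left = 1 (n=58), H_right = 0.9947 (n=35)
H_children = (58/93)·1 + (35/93)·0.9947 = 0.998
IG = 0.9992 - 0.998 = 0.0012

0.0012


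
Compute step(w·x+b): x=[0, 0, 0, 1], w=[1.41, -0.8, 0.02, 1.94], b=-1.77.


z = (0)·(1.41) + (0)·(-0.8) + (0)·(0.02) + (1)·(1.94) - 1.77
  = 0.17
step(z) = 1 (z≥0)

1


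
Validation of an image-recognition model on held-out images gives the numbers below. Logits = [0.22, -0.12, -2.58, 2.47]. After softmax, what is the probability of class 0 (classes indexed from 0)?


Exponentials: e^0.22=1.2461, e^-0.12=0.8869, e^-2.58=0.0758, e^2.47=11.8224
Sum = 14.0312
Softmax = [0.0888, 0.0632, 0.0054, 0.8426]
p[0] = 1.2461/14.0312 = 0.0888

0.0888


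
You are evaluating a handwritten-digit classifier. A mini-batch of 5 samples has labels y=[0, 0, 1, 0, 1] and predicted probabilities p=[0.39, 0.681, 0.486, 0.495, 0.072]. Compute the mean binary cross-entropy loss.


L[0] = -ln(1-0.39) = -ln(0.61) = 0.4943
L[1] = -ln(1-0.681) = -ln(0.319) = 1.1426
L[2] = -ln(0.486) = 0.7215
L[3] = -ln(1-0.495) = -ln(0.505) = 0.6832
L[4] = -ln(0.072) = 2.6311
mean = (0.4943 + 1.1426 + 0.7215 + 0.6832 + 2.6311)/5 = 1.1345

1.1345


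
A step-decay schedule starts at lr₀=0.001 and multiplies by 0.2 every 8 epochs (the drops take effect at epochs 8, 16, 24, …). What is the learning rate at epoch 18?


n_drops = ⌊18/8⌋ = 2
lr = 0.001·0.2^2 = 0.001·0.04 = 0.00004

0.00004


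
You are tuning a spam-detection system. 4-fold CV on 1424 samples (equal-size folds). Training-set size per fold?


Fold size = 1424/4 = 356
Training per fold = 1424 - 356 = 1068

1068


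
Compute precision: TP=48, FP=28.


Precision = TP/(TP+FP)
= 48/(48+28)
= 48/76 = 63.16%

63.16%


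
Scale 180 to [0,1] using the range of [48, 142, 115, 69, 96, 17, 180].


min=17, max=180
(180-17)/(180-17) = 163/163 = 1.0

1.0


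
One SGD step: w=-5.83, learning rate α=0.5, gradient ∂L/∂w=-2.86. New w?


w_new = w - α·∇
= -5.83 - 0.5·-2.86
= -5.83 + 1.43
= -4.4

-4.4


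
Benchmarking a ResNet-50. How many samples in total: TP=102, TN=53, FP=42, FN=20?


Total = TP + TN + FP + FN
= 102 + 53 + 42 + 20
= 217
(Predicted positive: 144, predicted negative: 73)

217


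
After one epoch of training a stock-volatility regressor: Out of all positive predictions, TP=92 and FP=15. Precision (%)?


Precision = TP/(TP+FP)
= 92/(92+15)
= 92/107 = 85.98%

85.98%


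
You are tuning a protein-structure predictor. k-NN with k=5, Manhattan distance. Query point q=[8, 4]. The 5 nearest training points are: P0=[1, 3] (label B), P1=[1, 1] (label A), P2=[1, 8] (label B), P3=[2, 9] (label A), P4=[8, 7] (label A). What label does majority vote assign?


d(q,P0) = 8  (label B)
d(q,P1) = 10  (label A)
d(q,P2) = 11  (label B)
d(q,P3) = 11  (label A)
d(q,P4) = 3  (label A)
Votes: A=3, B=2
Majority → A

A


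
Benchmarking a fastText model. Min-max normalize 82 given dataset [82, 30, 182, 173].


min=30, max=182
(82-30)/(182-30) = 52/152 = 0.3421

0.3421


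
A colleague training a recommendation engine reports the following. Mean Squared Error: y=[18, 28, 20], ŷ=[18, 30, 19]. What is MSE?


Squared errors: (18-18)²=0, (28-30)²=4, (20-19)²=1
Sum = 5
MSE = 5/3 = 5/3

5/3


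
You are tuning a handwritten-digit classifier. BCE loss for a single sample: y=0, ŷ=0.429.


BCE = -[y·ln(p) + (1-y)·ln(1-p)]
= -0 - 1·ln(1-0.429)
= -ln(0.571) = 0.5604

0.5604


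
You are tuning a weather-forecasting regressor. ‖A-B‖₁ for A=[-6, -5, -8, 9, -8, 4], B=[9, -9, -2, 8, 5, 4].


d = |-6-9| + |-5+ 9| + |-8+ 2| + |9-8| + |-8-5| + |4-4|
  = 15 + 4 + 6 + 1 + 13 + 0
  = 39

39


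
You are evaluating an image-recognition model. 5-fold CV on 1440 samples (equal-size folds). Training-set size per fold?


Fold size = 1440/5 = 288
Training per fold = 1440 - 288 = 1152

1152


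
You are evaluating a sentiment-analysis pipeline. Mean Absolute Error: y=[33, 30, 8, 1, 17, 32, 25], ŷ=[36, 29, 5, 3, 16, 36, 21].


Absolute errors: |33-36|=3, |30-29|=1, |8-5|=3, |1-3|=2, |17-16|=1, |32-36|=4, |25-21|=4
Sum = 18
MAE = 18/7 = 18/7

18/7


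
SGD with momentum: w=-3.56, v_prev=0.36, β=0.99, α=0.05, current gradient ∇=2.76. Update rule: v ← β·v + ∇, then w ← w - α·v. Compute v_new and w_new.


v_new = 0.99·0.36 + 2.76 = 0.3564 + 2.76 = 3.1164
w_new = -3.56 - 0.05·3.1164 = -3.56 - 0.15582 = -3.71582

v_new=3.1164, w_new=-3.71582


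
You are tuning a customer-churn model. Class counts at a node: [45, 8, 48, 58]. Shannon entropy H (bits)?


Probabilities: [45/159, 8/159, 48/159, 58/159] ≈ [0.283, 0.0503, 0.3019, 0.3648]
H = -((45/159)·log₂(45/159) + (8/159)·log₂(8/159) + (48/159)·log₂(48/159) + (58/159)·log₂(58/159))
  = 1.7847 bits

1.7847 bits


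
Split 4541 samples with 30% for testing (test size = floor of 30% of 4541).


Test = ⌊4541·30/100⌋ = 1362
Train = 4541 - 1362 = 3179

Train: 3179, Test: 1362


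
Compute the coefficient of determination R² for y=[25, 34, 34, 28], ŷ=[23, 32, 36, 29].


ȳ = 30.25
SS_res = Σ(y-ŷ)² = 13
SS_tot = Σ(y-ȳ)² = 60.75
R² = 1 - SS_res/SS_tot = 1 - 0.214 = 0.786

0.786


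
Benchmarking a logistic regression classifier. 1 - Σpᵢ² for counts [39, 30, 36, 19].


Probabilities: [39/124, 30/124, 36/124, 19/124] ≈ [0.3145, 0.2419, 0.2903, 0.1532]
Σpᵢ² = (1521 + 900 + 1296 + 361)/124² = 4078/15376
Gini = 1 - Σpᵢ² = 1 - 4078/15376 = 0.7348

0.7348


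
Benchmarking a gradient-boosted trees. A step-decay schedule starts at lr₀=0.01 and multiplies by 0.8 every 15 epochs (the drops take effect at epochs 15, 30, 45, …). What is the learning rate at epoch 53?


n_drops = ⌊53/15⌋ = 3
lr = 0.01·0.8^3 = 0.01·0.512 = 0.00512

0.00512


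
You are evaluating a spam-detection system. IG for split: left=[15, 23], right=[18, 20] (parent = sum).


Parent = [33, 43], H_parent = 0.9875
H_left = 0.9678 (n=38), H_right = 0.998 (n=38)
H_children = (38/76)·0.9678 + (38/76)·0.998 = 0.9829
IG = 0.9875 - 0.9829 = 0.0046

0.0046


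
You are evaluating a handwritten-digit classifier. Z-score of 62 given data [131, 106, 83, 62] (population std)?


μ = 95.5, σ = 25.7342
z = (62 - 95.5)/25.7342 = -1.3018

-1.3018


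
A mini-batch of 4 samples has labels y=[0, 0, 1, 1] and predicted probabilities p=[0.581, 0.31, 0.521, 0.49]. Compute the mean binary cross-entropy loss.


L[0] = -ln(1-0.581) = -ln(0.419) = 0.8699
L[1] = -ln(1-0.31) = -ln(0.69) = 0.3711
L[2] = -ln(0.521) = 0.652
L[3] = -ln(0.49) = 0.7133
mean = (0.8699 + 0.3711 + 0.652 + 0.7133)/4 = 0.6516

0.6516


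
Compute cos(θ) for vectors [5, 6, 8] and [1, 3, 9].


A·B = 5·1 + 6·3 + 8·9 = 95
‖A‖ = √125 = 11.1803, ‖B‖ = √91 = 9.5394
cos = 95/(√125·√91) = 95/√11375 = 0.8907

0.8907


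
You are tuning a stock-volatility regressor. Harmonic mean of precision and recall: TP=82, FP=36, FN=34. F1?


Precision = 82/118 = 0.6949
Recall = 82/116 = 0.7069
F1 = 2·P·R/(P+R) = 2·TP/(2·TP+FP+FN) = 164/(164+36+34) = 164/234 = 0.7009

0.7009


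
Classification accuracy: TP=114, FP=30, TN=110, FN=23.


Accuracy = (TP+TN)/(TP+TN+FP+FN)
= (114+110)/(277)
= 224/277 = 80.87%

80.87%


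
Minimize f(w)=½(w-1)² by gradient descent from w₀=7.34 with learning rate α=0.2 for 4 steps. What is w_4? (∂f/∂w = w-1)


step 1: grad = 7.34-1 = 6.34; w = 7.34 - 0.2·(6.34) = 6.072
step 2: grad = 6.072-1 = 5.072; w = 6.072 - 0.2·(5.072) = 5.0576
step 3: grad = 5.0576-1 = 4.0576; w = 5.0576 - 0.2·(4.0576) = 4.24608
step 4: grad = 4.24608-1 = 3.24608; w = 4.24608 - 0.2·(3.24608) = 3.596864

3.596864


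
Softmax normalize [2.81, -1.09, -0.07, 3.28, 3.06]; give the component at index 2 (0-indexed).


Exponentials: e^2.81=16.6099, e^-1.09=0.3362, e^-0.07=0.9324, e^3.28=26.5758, e^3.06=21.3276
Sum = 65.7819
Softmax = [0.2525, 0.0051, 0.0142, 0.404, 0.3242]
p[2] = 0.9324/65.7819 = 0.0142

0.0142


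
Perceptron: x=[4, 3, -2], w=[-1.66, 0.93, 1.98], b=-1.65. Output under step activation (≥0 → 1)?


z = (4)·(-1.66) + (3)·(0.93) + (-2)·(1.98) - 1.65
  = -9.46
step(z) = 0 (z<0)

0


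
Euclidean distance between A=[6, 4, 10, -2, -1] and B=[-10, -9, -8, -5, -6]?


d = √((6+ 10)² + (4+ 9)² + (10+ 8)² + (-2+ 5)² + (-1+ 6)²)
  = √(256 + 169 + 324 + 9 + 25)
  = √783 = 27.9821

27.9821


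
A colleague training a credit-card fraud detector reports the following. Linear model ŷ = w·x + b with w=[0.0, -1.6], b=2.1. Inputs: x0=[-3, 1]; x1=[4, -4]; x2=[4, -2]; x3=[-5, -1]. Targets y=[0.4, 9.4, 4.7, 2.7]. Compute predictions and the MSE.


ŷ0 = (0.0)·(-3) + (-1.6)·(1) + 2.1 = 0.5
ŷ1 = (0.0)·(4) + (-1.6)·(-4) + 2.1 = 8.5
ŷ2 = (0.0)·(4) + (-1.6)·(-2) + 2.1 = 5.3
ŷ3 = (0.0)·(-5) + (-1.6)·(-1) + 2.1 = 3.7
errors² = [0.01, 0.81, 0.36, 1.0]
MSE = 2.1800/4 = 0.545

0.545


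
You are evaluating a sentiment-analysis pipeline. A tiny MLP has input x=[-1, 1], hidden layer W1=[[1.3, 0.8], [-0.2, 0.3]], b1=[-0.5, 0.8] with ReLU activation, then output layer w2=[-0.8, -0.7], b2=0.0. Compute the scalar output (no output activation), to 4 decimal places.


z1[0] = (1.3)·(-1) + (0.8)·(1) - 0.5 = -1.0
z1[1] = (-0.2)·(-1) + (0.3)·(1) + 0.8 = 1.3
h = ReLU(z1) = [0.0, 1.3]
output = (-0.8)·(0.0) + (-0.7)·(1.3) + 0.0 = -0.91

-0.91


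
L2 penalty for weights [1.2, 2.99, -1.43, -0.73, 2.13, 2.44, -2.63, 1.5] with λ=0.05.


‖w‖₂² = (1.2)² + (2.99)² + (-1.43)² + (-0.73)² + (2.13)² + (2.44)² + (-2.63)² + (1.5)²
     = 1.44 + 8.9401 + 2.0449 + 0.5329 + 4.5369 + 5.9536 + 6.9169 + 2.25
     = 32.6153
λ·‖w‖₂² = 0.05·32.6153 = 1.630765

1.630765


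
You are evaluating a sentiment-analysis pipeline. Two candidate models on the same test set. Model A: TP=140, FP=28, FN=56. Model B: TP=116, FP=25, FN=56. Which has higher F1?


Model A: P=140/168=0.8333, R=140/196=0.7143, F1=2PR/(P+R)=2TP/(2TP+FP+FN)=280/364=0.7692
Model B: P=116/141=0.8227, R=116/172=0.6744, F1=2PR/(P+R)=2TP/(2TP+FP+FN)=232/313=0.7412
0.7692 > 0.7412 → Model A

Model A


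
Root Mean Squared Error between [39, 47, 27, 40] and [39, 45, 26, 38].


MSE = 9/4 = 2.25
RMSE = √(9/4) = 1.5

1.5


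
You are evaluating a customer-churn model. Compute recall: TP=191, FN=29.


Recall = TP/(TP+FN)
= 191/(191+29)
= 191/220 = 86.82%

86.82%


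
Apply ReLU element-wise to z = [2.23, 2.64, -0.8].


ReLU(2.23) = max(0, 2.23) = 2.23
ReLU(2.64) = max(0, 2.64) = 2.64
ReLU(-0.8) = max(0, -0.8) = 0.0
result = [2.23, 2.64, 0.0]

[2.23, 2.64, 0.0]


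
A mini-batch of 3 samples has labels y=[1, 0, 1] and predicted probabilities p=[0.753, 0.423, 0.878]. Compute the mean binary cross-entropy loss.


L[0] = -ln(0.753) = 0.2837
L[1] = -ln(1-0.423) = -ln(0.577) = 0.5499
L[2] = -ln(0.878) = 0.1301
mean = (0.2837 + 0.5499 + 0.1301)/3 = 0.3212

0.3212


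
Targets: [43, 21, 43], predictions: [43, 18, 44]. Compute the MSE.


Squared errors: (43-43)²=0, (21-18)²=9, (43-44)²=1
Sum = 10
MSE = 10/3 = 10/3

10/3


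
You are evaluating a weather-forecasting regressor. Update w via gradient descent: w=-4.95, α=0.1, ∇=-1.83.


w_new = w - α·∇
= -4.95 - 0.1·-1.83
= -4.95 + 0.183
= -4.767

-4.767


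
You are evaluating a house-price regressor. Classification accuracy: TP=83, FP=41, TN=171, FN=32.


Accuracy = (TP+TN)/(TP+TN+FP+FN)
= (83+171)/(327)
= 254/327 = 77.68%

77.68%


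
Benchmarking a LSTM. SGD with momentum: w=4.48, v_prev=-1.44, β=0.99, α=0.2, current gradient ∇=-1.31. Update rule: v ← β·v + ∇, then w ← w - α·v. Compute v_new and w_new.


v_new = 0.99·-1.44 - 1.31 = -1.4256 - 1.31 = -2.7356
w_new = 4.48 - 0.2·-2.7356 = 4.48 + 0.54712 = 5.02712

v_new=-2.7356, w_new=5.02712


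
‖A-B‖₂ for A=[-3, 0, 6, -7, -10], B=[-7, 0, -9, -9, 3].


d = √((-3+ 7)² + (0-0)² + (6+ 9)² + (-7+ 9)² + (-10-3)²)
  = √(16 + 0 + 225 + 4 + 169)
  = √414 = 20.347

20.347


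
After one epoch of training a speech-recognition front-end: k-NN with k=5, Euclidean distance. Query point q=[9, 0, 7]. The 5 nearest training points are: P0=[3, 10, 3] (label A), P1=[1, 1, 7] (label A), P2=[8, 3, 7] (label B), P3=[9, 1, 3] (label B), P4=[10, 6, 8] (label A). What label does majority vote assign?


d(q,P0) = 12.3288  (label A)
d(q,P1) = 8.0623  (label A)
d(q,P2) = 3.1623  (label B)
d(q,P3) = 4.1231  (label B)
d(q,P4) = 6.1644  (label A)
Votes: A=3, B=2
Majority → A

A


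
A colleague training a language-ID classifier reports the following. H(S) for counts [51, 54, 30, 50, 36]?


Probabilities: [51/221, 54/221, 30/221, 50/221, 36/221] ≈ [0.2308, 0.2443, 0.1357, 0.2262, 0.1629]
H = -((51/221)·log₂(51/221) + (54/221)·log₂(54/221) + (30/221)·log₂(30/221) + (50/221)·log₂(50/221) + (36/221)·log₂(36/221))
  = 2.2876 bits

2.2876 bits


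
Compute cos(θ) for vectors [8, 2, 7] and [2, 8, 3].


A·B = 8·2 + 2·8 + 7·3 = 53
‖A‖ = √117 = 10.8167, ‖B‖ = √77 = 8.775
cos = 53/(√117·√77) = 53/√9009 = 0.5584

0.5584


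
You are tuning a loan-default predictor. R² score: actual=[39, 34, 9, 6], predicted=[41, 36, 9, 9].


ȳ = 22
SS_res = Σ(y-ŷ)² = 17
SS_tot = Σ(y-ȳ)² = 858
R² = 1 - SS_res/SS_tot = 1 - 0.0198 = 0.9802

0.9802


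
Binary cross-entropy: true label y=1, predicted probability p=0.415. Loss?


BCE = -[y·ln(p) + (1-y)·ln(1-p)]
= -1·ln(0.415) - 0
= -ln(0.415) = 0.8795

0.8795


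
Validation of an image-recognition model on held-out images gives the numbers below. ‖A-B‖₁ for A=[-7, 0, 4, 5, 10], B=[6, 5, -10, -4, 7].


d = |-7-6| + |0-5| + |4+ 10| + |5+ 4| + |10-7|
  = 13 + 5 + 14 + 9 + 3
  = 44

44


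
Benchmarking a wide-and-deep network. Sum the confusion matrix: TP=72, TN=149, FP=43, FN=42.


Total = TP + TN + FP + FN
= 72 + 149 + 43 + 42
= 306
(Predicted positive: 115, predicted negative: 191)

306


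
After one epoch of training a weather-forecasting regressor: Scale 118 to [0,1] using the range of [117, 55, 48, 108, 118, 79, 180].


min=48, max=180
(118-48)/(180-48) = 70/132 = 0.5303

0.5303


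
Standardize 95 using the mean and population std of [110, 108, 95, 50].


μ = 90.75, σ = 24.2216
z = (95 - 90.75)/24.2216 = 0.1755

0.1755


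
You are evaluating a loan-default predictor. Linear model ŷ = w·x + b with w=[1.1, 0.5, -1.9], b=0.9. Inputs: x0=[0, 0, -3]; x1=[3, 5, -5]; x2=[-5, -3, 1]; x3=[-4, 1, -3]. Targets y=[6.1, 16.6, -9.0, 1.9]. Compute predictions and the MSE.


ŷ0 = (1.1)·(0) + (0.5)·(0) + (-1.9)·(-3) + 0.9 = 6.6
ŷ1 = (1.1)·(3) + (0.5)·(5) + (-1.9)·(-5) + 0.9 = 16.2
ŷ2 = (1.1)·(-5) + (0.5)·(-3) + (-1.9)·(1) + 0.9 = -8.0
ŷ3 = (1.1)·(-4) + (0.5)·(1) + (-1.9)·(-3) + 0.9 = 2.7
errors² = [0.25, 0.16, 1.0, 0.64]
MSE = 2.0500/4 = 0.5125

0.5125


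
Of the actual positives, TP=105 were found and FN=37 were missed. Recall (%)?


Recall = TP/(TP+FN)
= 105/(105+37)
= 105/142 = 73.94%

73.94%


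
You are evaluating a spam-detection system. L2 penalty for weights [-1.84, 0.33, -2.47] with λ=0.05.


‖w‖₂² = (-1.84)² + (0.33)² + (-2.47)²
     = 3.3856 + 0.1089 + 6.1009
     = 9.5954
λ·‖w‖₂² = 0.05·9.5954 = 0.47977

0.47977


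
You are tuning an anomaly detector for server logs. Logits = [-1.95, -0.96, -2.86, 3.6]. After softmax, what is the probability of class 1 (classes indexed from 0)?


Exponentials: e^-1.95=0.1423, e^-0.96=0.3829, e^-2.86=0.0573, e^3.6=36.5982
Sum = 37.1807
Softmax = [0.0038, 0.0103, 0.0015, 0.9843]
p[1] = 0.3829/37.1807 = 0.0103

0.0103


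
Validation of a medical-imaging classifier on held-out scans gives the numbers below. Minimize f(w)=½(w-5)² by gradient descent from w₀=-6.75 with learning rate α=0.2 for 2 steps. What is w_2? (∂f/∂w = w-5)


step 1: grad = -6.75-5 = -11.75; w = -6.75 - 0.2·(-11.75) = -4.4
step 2: grad = -4.4-5 = -9.4; w = -4.4 - 0.2·(-9.4) = -2.52

-2.52


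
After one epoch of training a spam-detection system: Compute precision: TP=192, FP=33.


Precision = TP/(TP+FP)
= 192/(192+33)
= 192/225 = 85.33%

85.33%


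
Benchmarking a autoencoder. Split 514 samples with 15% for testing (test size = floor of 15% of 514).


Test = ⌊514·15/100⌋ = 77
Train = 514 - 77 = 437

Train: 437, Test: 77


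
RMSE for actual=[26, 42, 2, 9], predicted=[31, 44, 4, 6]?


MSE = 42/4 = 10.5
RMSE = √(42/4) = 3.2404

3.2404


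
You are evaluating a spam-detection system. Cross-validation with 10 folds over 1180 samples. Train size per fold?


Fold size = 1180/10 = 118
Training per fold = 1180 - 118 = 1062

1062


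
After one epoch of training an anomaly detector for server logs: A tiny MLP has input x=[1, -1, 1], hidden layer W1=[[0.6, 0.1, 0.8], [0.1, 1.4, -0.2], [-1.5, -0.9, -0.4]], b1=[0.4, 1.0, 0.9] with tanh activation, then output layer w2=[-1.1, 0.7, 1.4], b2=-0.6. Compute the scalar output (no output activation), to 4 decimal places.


z1[0] = (0.6)·(1) + (0.1)·(-1) + (0.8)·(1) + 0.4 = 1.7
z1[1] = (0.1)·(1) + (1.4)·(-1) + (-0.2)·(1) + 1.0 = -0.5
z1[2] = (-1.5)·(1) + (-0.9)·(-1) + (-0.4)·(1) + 0.9 = -0.1
h = tanh(z1) = [0.9354, -0.4621, -0.0997]
output = (-1.1)·(0.9354) + (0.7)·(-0.4621) + (1.4)·(-0.0997) - 0.6 = -2.092

-2.092


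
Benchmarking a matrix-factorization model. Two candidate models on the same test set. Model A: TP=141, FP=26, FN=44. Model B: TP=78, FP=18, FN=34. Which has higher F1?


Model A: P=141/167=0.8443, R=141/185=0.7622, F1=2PR/(P+R)=2TP/(2TP+FP+FN)=282/352=0.8011
Model B: P=78/96=0.8125, R=78/112=0.6964, F1=2PR/(P+R)=2TP/(2TP+FP+FN)=156/208=0.75
0.8011 > 0.75 → Model A

Model A


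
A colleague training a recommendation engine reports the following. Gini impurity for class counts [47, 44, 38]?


Probabilities: [47/129, 44/129, 38/129] ≈ [0.3643, 0.3411, 0.2946]
Σpᵢ² = (2209 + 1936 + 1444)/129² = 5589/16641
Gini = 1 - Σpᵢ² = 1 - 5589/16641 = 0.6641

0.6641


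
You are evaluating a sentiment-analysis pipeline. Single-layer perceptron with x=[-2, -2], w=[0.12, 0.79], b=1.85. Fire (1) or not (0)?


z = (-2)·(0.12) + (-2)·(0.79) + 1.85
  = 0.03
step(z) = 1 (z≥0)

1


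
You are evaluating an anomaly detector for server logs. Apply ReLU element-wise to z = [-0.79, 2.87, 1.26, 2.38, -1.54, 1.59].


ReLU(-0.79) = max(0, -0.79) = 0.0
ReLU(2.87) = max(0, 2.87) = 2.87
ReLU(1.26) = max(0, 1.26) = 1.26
ReLU(2.38) = max(0, 2.38) = 2.38
ReLU(-1.54) = max(0, -1.54) = 0.0
ReLU(1.59) = max(0, 1.59) = 1.59
result = [0.0, 2.87, 1.26, 2.38, 0.0, 1.59]

[0.0, 2.87, 1.26, 2.38, 0.0, 1.59]


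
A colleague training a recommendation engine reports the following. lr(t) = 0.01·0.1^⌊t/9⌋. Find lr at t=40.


n_drops = ⌊40/9⌋ = 4
lr = 0.01·0.1^4 = 0.01·0.0001 = 0.000001

0.000001


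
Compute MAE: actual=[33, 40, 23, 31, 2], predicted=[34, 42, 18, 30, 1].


Absolute errors: |33-34|=1, |40-42|=2, |23-18|=5, |31-30|=1, |2-1|=1
Sum = 10
MAE = 10/5 = 2

2


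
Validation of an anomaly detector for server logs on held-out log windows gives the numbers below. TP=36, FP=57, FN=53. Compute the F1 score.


Precision = 36/93 = 0.3871
Recall = 36/89 = 0.4045
F1 = 2·P·R/(P+R) = 2·TP/(2·TP+FP+FN) = 72/(72+57+53) = 72/182 = 0.3956

0.3956


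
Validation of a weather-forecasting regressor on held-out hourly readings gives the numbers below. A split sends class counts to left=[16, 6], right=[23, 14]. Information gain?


Parent = [39, 20], H_parent = 0.9238
H_left = 0.8454 (n=22), H_right = 0.9569 (n=37)
H_children = (22/59)·0.8454 + (37/59)·0.9569 = 0.9153
IG = 0.9238 - 0.9153 = 0.0085

0.0085


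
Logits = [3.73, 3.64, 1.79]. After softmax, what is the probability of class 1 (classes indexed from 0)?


Exponentials: e^3.73=41.6791, e^3.64=38.0918, e^1.79=5.9895
Sum = 85.7604
Softmax = [0.486, 0.4442, 0.0698]
p[1] = 38.0918/85.7604 = 0.4442

0.4442


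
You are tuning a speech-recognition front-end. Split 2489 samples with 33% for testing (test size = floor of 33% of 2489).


Test = ⌊2489·33/100⌋ = 821
Train = 2489 - 821 = 1668

Train: 1668, Test: 821


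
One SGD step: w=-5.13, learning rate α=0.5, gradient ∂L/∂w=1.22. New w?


w_new = w - α·∇
= -5.13 - 0.5·1.22
= -5.13 - 0.61
= -5.74

-5.74


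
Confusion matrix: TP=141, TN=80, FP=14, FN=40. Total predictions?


Total = TP + TN + FP + FN
= 141 + 80 + 14 + 40
= 275
(Predicted positive: 155, predicted negative: 120)

275


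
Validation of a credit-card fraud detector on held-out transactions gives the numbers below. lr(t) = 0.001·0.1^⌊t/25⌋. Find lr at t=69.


n_drops = ⌊69/25⌋ = 2
lr = 0.001·0.1^2 = 0.001·0.01 = 0.00001

0.00001


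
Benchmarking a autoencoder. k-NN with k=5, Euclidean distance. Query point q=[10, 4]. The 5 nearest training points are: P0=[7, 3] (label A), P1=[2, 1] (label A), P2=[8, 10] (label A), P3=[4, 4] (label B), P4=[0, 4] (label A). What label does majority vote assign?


d(q,P0) = 3.1623  (label A)
d(q,P1) = 8.544  (label A)
d(q,P2) = 6.3246  (label A)
d(q,P3) = 6.0  (label B)
d(q,P4) = 10.0  (label A)
Votes: A=4, B=1
Majority → A

A


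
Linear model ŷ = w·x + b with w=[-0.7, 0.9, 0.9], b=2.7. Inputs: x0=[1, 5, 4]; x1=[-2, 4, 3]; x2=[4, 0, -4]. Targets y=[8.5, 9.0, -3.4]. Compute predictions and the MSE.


ŷ0 = (-0.7)·(1) + (0.9)·(5) + (0.9)·(4) + 2.7 = 10.1
ŷ1 = (-0.7)·(-2) + (0.9)·(4) + (0.9)·(3) + 2.7 = 10.4
ŷ2 = (-0.7)·(4) + (0.9)·(0) + (0.9)·(-4) + 2.7 = -3.7
errors² = [2.56, 1.96, 0.09]
MSE = 4.6100/3 = 1.5367

1.5367


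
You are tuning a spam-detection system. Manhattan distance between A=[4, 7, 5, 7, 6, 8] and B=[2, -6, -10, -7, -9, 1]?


d = |4-2| + |7+ 6| + |5+ 10| + |7+ 7| + |6+ 9| + |8-1|
  = 2 + 13 + 15 + 14 + 15 + 7
  = 66

66


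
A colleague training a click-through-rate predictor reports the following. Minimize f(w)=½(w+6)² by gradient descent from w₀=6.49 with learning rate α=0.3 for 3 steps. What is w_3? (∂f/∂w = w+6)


step 1: grad = 6.49+6 = 12.49; w = 6.49 - 0.3·(12.49) = 2.743
step 2: grad = 2.743+6 = 8.743; w = 2.743 - 0.3·(8.743) = 0.1201
step 3: grad = 0.1201+6 = 6.1201; w = 0.1201 - 0.3·(6.1201) = -1.71593

-1.71593


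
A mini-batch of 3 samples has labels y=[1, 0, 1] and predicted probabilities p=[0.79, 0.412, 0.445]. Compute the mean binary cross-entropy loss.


L[0] = -ln(0.79) = 0.2357
L[1] = -ln(1-0.412) = -ln(0.588) = 0.531
L[2] = -ln(0.445) = 0.8097
mean = (0.2357 + 0.531 + 0.8097)/3 = 0.5255

0.5255


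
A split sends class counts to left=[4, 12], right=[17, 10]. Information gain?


Parent = [21, 22], H_parent = 0.9996
H_left = 0.8113 (n=16), H_right = 0.951 (n=27)
H_children = (16/43)·0.8113 + (27/43)·0.951 = 0.899
IG = 0.9996 - 0.899 = 0.1006

0.1006


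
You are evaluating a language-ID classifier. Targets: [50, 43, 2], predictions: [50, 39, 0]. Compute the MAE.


Absolute errors: |50-50|=0, |43-39|=4, |2-0|=2
Sum = 6
MAE = 6/3 = 2

2


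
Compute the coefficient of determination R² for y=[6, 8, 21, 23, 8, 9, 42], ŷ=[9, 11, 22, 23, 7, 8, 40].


ȳ = 16.7143
SS_res = Σ(y-ŷ)² = 25
SS_tot = Σ(y-ȳ)² = 1023.43
R² = 1 - SS_res/SS_tot = 1 - 0.0244 = 0.9756

0.9756


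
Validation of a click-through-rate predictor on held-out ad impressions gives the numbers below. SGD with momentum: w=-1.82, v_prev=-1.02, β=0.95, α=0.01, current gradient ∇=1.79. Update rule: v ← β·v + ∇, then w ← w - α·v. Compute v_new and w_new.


v_new = 0.95·-1.02 + 1.79 = -0.969 + 1.79 = 0.821
w_new = -1.82 - 0.01·0.821 = -1.82 - 0.00821 = -1.82821

v_new=0.821, w_new=-1.82821
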